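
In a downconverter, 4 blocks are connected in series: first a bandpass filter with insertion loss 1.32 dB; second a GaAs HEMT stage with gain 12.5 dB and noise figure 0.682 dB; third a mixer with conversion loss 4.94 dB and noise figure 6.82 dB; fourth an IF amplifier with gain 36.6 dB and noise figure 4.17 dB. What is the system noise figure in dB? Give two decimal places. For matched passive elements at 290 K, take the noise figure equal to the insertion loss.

3.54 dB

Convert to linear (a loss of L dB is a gain of −L dB): F_i = 10^(NF_i/10), G_i = 10^(G_i,dB/10)
  Stage 1: F_1 = 10^(1.32/10) = 1.355, G_1 = 10^(−1.32/10) = 0.7379
  Stage 2: F_2 = 10^(0.682/10) = 1.170, G_2 = 10^(12.5/10) = 17.78
  Stage 3: F_3 = 10^(6.82/10) = 4.808, G_3 = 10^(−4.94/10) = 0.3206
  Stage 4: F_4 = 10^(4.17/10) = 2.612, G_4 = 10^(36.6/10) = 4571
Friis cascade:
  F = 1.355 + (1.170 − 1)/0.7379 + (4.808 − 1)/13.12 + (2.612 − 1)/4.207 = 2.259
NF = 10 log₁₀(2.259) = 3.54 dB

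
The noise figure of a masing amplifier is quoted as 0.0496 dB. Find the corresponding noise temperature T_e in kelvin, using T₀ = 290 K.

3.33 K

F = 10^(0.0496/10) = 1.01149
T_e = (F − 1)·T₀ = (1.01149 − 1) × 290 = 3.33 K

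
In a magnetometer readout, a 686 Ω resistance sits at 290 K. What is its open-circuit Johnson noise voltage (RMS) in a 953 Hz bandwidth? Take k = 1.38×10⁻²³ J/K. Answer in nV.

102 nV

V_n = √(4kTRB)
4kTRB = 4 × 1.38×10⁻²³ × 290 × 6.86×10² × 9.53×10² = 1.05×10⁻¹⁴ V²
V_n = √(1.05×10⁻¹⁴) = 1.02×10⁻⁷ V = 102 nV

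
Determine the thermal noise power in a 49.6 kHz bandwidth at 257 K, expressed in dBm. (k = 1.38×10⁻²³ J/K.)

P_n = kTB = 1.38×10⁻²³ × 257 × 4.96×10⁴ = 1.76×10⁻¹⁶ W
In dBm: 10 log₁₀(1.76×10⁻¹⁶ / 10⁻³) = −127.5 dBm

−127.5 dBm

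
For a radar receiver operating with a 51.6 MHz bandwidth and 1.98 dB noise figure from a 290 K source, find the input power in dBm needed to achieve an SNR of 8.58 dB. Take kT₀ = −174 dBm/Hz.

Sensitivity = −174 + 10 log₁₀(B) + NF + SNR_min
= −174 + 77.13 + 1.98 + 8.58
= −86.31 dBm → −86.3 dBm

−86.3 dBm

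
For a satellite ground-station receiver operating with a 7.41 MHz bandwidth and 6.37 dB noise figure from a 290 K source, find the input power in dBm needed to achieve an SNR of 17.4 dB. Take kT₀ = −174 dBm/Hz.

Sensitivity = −174 + 10 log₁₀(B) + NF + SNR_min
= −174 + 68.7 + 6.37 + 17.4
= −81.53 dBm → −81.5 dBm

−81.5 dBm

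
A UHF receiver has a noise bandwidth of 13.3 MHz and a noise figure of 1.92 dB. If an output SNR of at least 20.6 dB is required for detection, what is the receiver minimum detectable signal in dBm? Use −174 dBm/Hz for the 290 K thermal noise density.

Sensitivity = −174 + 10 log₁₀(B) + NF + SNR_min
= −174 + 71.24 + 1.92 + 20.6
= −80.24 dBm → −80.2 dBm

−80.2 dBm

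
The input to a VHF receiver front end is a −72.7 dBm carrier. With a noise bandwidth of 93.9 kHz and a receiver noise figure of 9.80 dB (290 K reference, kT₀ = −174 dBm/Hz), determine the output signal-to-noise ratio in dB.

41.8 dB

Noise floor: N = −174 + 10 log₁₀(B) + NF
10 log₁₀(9.39×10⁴) = 49.73 dB
N = −174 + 49.73 + 9.80 = −114.47 dBm
SNR = P_sig − N = −72.7 − (−114.47) = 41.77 dB → 41.8 dB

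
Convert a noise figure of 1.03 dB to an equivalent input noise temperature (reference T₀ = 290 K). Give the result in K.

77.6 K

F = 10^(1.03/10) = 1.26765
T_e = (F − 1)·T₀ = (1.26765 − 1) × 290 = 77.6 K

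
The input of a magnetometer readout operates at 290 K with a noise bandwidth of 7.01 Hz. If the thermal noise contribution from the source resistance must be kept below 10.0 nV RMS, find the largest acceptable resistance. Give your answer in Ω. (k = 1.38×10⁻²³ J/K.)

Johnson–Nyquist: V_n = √(4kTRB) ⇒ R = V_n² / (4kTB)
4kTB = 4 × 1.38×10⁻²³ × 290 × 7.01×10⁰ = 1.12×10⁻¹⁹
R = (1.00×10⁻⁸)² / 1.12×10⁻¹⁹ = 8.91×10² Ω = 891 Ω

891 Ω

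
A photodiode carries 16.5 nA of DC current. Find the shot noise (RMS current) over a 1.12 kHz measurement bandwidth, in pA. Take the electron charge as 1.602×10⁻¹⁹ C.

I_n = √(2qI·B)
2qI·B = 2 × 1.602×10⁻¹⁹ × 1.65×10⁻⁸ × 1.12×10³ = 5.92×10⁻²⁴ A²
I_n = √(5.92×10⁻²⁴) = 2.43×10⁻¹² A = 2.43 pA

2.43 pA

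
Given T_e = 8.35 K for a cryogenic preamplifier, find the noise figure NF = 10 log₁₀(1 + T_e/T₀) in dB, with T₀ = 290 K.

F = 1 + T_e/T₀ = 1 + 8.35/290 = 1.02879
NF = 10 log₁₀(1.02879) = 0.123 dB

0.123 dB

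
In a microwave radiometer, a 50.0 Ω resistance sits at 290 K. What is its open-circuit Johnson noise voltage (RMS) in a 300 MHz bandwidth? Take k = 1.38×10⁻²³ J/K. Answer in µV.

V_n = √(4kTRB)
4kTRB = 4 × 1.38×10⁻²³ × 290 × 5.00×10¹ × 3.00×10⁸ = 2.40×10⁻¹⁰ V²
V_n = √(2.40×10⁻¹⁰) = 1.55×10⁻⁵ V = 15.5 µV

15.5 µV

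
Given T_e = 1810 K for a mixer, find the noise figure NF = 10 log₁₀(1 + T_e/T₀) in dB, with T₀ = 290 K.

8.60 dB

F = 1 + T_e/T₀ = 1 + 1810/290 = 7.24138
NF = 10 log₁₀(7.24138) = 8.60 dB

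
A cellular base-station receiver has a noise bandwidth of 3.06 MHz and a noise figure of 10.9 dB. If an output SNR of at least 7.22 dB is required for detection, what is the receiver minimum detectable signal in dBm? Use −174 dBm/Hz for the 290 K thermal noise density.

−91.0 dBm

Sensitivity = −174 + 10 log₁₀(B) + NF + SNR_min
= −174 + 64.86 + 10.9 + 7.22
= −91.02 dBm → −91.0 dBm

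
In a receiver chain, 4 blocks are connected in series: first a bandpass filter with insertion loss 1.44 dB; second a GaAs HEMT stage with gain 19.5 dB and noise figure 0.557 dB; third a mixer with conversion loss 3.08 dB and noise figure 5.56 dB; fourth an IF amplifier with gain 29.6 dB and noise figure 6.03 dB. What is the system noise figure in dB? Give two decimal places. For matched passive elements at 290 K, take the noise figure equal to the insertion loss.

2.36 dB

Convert to linear (a loss of L dB is a gain of −L dB): F_i = 10^(NF_i/10), G_i = 10^(G_i,dB/10)
  Stage 1: F_1 = 10^(1.44/10) = 1.393, G_1 = 10^(−1.44/10) = 0.7178
  Stage 2: F_2 = 10^(0.557/10) = 1.137, G_2 = 10^(19.5/10) = 89.13
  Stage 3: F_3 = 10^(5.56/10) = 3.597, G_3 = 10^(−3.08/10) = 0.4920
  Stage 4: F_4 = 10^(6.03/10) = 4.009, G_4 = 10^(29.6/10) = 912.0
Friis cascade:
  F = 1.393 + (1.137 − 1)/0.7178 + (3.597 − 1)/63.97 + (4.009 − 1)/31.48 = 1.720
NF = 10 log₁₀(1.720) = 2.36 dB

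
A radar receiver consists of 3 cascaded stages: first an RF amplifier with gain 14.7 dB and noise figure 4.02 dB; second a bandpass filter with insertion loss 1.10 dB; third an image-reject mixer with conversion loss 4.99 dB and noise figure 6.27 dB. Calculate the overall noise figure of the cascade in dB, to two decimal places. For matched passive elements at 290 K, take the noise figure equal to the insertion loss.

Convert to linear (a loss of L dB is a gain of −L dB): F_i = 10^(NF_i/10), G_i = 10^(G_i,dB/10)
  Stage 1: F_1 = 10^(4.02/10) = 2.523, G_1 = 10^(14.7/10) = 29.51
  Stage 2: F_2 = 10^(1.10/10) = 1.288, G_2 = 10^(−1.10/10) = 0.7762
  Stage 3: F_3 = 10^(6.27/10) = 4.236, G_3 = 10^(−4.99/10) = 0.3170
Friis cascade:
  F = 2.523 + (1.288 − 1)/29.51 + (4.236 − 1)/22.91 = 2.675
NF = 10 log₁₀(2.675) = 4.27 dB

4.27 dB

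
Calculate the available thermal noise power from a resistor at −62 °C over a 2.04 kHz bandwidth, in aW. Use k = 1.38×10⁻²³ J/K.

5.94 aW

T = −62 °C + 273.15 = 211.15 K
P_n = kTB = 1.38×10⁻²³ × 211.15 × 2.04×10³ = 5.94×10⁻¹⁸ W = 5.94 aW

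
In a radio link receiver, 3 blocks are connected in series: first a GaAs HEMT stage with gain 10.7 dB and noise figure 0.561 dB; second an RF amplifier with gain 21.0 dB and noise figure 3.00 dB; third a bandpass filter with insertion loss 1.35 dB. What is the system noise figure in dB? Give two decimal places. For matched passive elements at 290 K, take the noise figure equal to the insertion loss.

0.87 dB

Convert to linear (a loss of L dB is a gain of −L dB): F_i = 10^(NF_i/10), G_i = 10^(G_i,dB/10)
  Stage 1: F_1 = 10^(0.561/10) = 1.138, G_1 = 10^(10.7/10) = 11.75
  Stage 2: F_2 = 10^(3.00/10) = 1.995, G_2 = 10^(21.0/10) = 125.9
  Stage 3: F_3 = 10^(1.35/10) = 1.365, G_3 = 10^(−1.35/10) = 0.7328
Friis cascade:
  F = 1.138 + (1.995 − 1)/11.75 + (1.365 − 1)/1479 = 1.223
NF = 10 log₁₀(1.223) = 0.87 dB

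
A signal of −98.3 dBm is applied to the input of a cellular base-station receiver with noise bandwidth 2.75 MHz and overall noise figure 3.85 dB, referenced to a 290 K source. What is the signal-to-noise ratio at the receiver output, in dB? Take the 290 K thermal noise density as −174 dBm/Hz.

7.5 dB

Noise floor: N = −174 + 10 log₁₀(B) + NF
10 log₁₀(2.75×10⁶) = 64.39 dB
N = −174 + 64.39 + 3.85 = −105.76 dBm
SNR = P_sig − N = −98.3 − (−105.76) = 7.46 dB → 7.5 dB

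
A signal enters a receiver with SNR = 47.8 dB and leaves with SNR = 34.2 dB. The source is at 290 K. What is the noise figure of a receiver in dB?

NF (dB) = SNR_in(dB) − SNR_out(dB) when the source is at T₀
NF = 47.8 − 34.2 = 13.6 dB

13.6 dB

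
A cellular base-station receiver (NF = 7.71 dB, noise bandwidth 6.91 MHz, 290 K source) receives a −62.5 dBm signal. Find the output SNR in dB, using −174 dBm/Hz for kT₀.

Noise floor: N = −174 + 10 log₁₀(B) + NF
10 log₁₀(6.91×10⁶) = 68.39 dB
N = −174 + 68.39 + 7.71 = −97.90 dBm
SNR = P_sig − N = −62.5 − (−97.90) = 35.40 dB → 35.4 dB

35.4 dB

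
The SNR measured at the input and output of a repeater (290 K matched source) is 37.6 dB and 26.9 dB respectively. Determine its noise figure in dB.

NF (dB) = SNR_in(dB) − SNR_out(dB) when the source is at T₀
NF = 37.6 − 26.9 = 10.7 dB

10.7 dB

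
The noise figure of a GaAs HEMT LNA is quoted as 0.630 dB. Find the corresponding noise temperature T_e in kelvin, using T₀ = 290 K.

45.3 K

F = 10^(0.630/10) = 1.15611
T_e = (F − 1)·T₀ = (1.15611 − 1) × 290 = 45.3 K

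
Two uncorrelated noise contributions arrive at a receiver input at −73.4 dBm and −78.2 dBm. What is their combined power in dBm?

−72.2 dBm

Convert to linear, add, convert back:
P₁ = 4.57×10⁻¹¹ W, P₂ = 1.51×10⁻¹¹ W
P_tot = 6.08×10⁻¹¹ W → 10 log₁₀(P_tot / 10⁻³) = −72.2 dBm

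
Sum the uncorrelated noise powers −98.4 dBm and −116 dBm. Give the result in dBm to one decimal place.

Convert to linear, add, convert back:
P₁ = 1.45×10⁻¹³ W, P₂ = 2.51×10⁻¹⁵ W
P_tot = 1.47×10⁻¹³ W → 10 log₁₀(P_tot / 10⁻³) = −98.3 dBm

−98.3 dBm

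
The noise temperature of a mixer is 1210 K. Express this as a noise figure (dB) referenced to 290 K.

F = 1 + T_e/T₀ = 1 + 1210/290 = 5.17241
NF = 10 log₁₀(5.17241) = 7.14 dB

7.14 dB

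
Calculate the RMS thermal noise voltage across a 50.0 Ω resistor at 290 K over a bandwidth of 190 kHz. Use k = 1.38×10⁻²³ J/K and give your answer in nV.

V_n = √(4kTRB)
4kTRB = 4 × 1.38×10⁻²³ × 290 × 5.00×10¹ × 1.90×10⁵ = 1.52×10⁻¹³ V²
V_n = √(1.52×10⁻¹³) = 3.90×10⁻⁷ V = 390 nV

390 nV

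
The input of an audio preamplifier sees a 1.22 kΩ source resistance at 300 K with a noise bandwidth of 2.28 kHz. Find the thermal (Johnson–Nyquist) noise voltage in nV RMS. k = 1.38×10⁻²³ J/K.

215 nV

V_n = √(4kTRB)
4kTRB = 4 × 1.38×10⁻²³ × 300 × 1.22×10³ × 2.28×10³ = 4.61×10⁻¹⁴ V²
V_n = √(4.61×10⁻¹⁴) = 2.15×10⁻⁷ V = 215 nV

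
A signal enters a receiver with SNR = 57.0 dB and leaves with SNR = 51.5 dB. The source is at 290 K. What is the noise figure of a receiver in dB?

NF (dB) = SNR_in(dB) − SNR_out(dB) when the source is at T₀
NF = 57.0 − 51.5 = 5.5 dB

5.5 dB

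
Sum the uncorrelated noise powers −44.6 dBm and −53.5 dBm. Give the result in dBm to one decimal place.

Convert to linear, add, convert back:
P₁ = 3.47×10⁻⁸ W, P₂ = 4.47×10⁻⁹ W
P_tot = 3.91×10⁻⁸ W → 10 log₁₀(P_tot / 10⁻³) = −44.1 dBm

−44.1 dBm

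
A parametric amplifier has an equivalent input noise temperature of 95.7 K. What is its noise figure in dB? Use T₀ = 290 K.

F = 1 + T_e/T₀ = 1 + 95.7/290 = 1.33
NF = 10 log₁₀(1.33) = 1.24 dB

1.24 dB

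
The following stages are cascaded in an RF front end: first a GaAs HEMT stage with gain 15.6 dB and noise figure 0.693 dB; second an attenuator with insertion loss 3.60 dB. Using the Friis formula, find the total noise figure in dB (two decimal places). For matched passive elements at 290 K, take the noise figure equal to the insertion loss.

Convert to linear (a loss of L dB is a gain of −L dB): F_i = 10^(NF_i/10), G_i = 10^(G_i,dB/10)
  Stage 1: F_1 = 10^(0.693/10) = 1.173, G_1 = 10^(15.6/10) = 36.31
  Stage 2: F_2 = 10^(3.60/10) = 2.291, G_2 = 10^(−3.60/10) = 0.4365
Friis cascade:
  F = 1.173 + (2.291 − 1)/36.31 = 1.209
NF = 10 log₁₀(1.209) = 0.82 dB

0.82 dB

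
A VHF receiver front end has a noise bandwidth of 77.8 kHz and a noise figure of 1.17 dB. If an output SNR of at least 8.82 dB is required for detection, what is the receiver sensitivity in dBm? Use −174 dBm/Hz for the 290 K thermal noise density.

Sensitivity = −174 + 10 log₁₀(B) + NF + SNR_min
= −174 + 48.91 + 1.17 + 8.82
= −115.10 dBm → −115.1 dBm

−115.1 dBm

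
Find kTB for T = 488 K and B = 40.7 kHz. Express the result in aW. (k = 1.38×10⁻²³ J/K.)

P_n = kTB = 1.38×10⁻²³ × 488 × 4.07×10⁴ = 2.74×10⁻¹⁶ W = 274 aW

274 aW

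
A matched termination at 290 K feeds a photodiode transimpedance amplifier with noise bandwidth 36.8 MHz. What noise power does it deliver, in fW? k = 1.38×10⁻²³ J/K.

P_n = kTB = 1.38×10⁻²³ × 290 × 3.68×10⁷ = 1.47×10⁻¹³ W = 147 fW

147 fW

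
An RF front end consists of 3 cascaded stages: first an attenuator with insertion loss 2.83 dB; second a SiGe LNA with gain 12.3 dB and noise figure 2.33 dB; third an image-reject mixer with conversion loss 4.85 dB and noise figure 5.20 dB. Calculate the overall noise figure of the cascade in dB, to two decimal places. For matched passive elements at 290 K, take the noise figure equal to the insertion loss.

Convert to linear (a loss of L dB is a gain of −L dB): F_i = 10^(NF_i/10), G_i = 10^(G_i,dB/10)
  Stage 1: F_1 = 10^(2.83/10) = 1.919, G_1 = 10^(−2.83/10) = 0.5212
  Stage 2: F_2 = 10^(2.33/10) = 1.710, G_2 = 10^(12.3/10) = 16.98
  Stage 3: F_3 = 10^(5.20/10) = 3.311, G_3 = 10^(−4.85/10) = 0.3273
Friis cascade:
  F = 1.919 + (1.710 − 1)/0.5212 + (3.311 − 1)/8.851 = 3.542
NF = 10 log₁₀(3.542) = 5.49 dB

5.49 dB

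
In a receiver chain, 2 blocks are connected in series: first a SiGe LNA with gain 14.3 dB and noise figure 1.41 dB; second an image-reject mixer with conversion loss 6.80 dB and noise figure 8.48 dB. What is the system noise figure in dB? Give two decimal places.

Convert to linear (a loss of L dB is a gain of −L dB): F_i = 10^(NF_i/10), G_i = 10^(G_i,dB/10)
  Stage 1: F_1 = 10^(1.41/10) = 1.384, G_1 = 10^(14.3/10) = 26.92
  Stage 2: F_2 = 10^(8.48/10) = 7.047, G_2 = 10^(−6.80/10) = 0.2089
Friis cascade:
  F = 1.384 + (7.047 − 1)/26.92 = 1.608
NF = 10 log₁₀(1.608) = 2.06 dB

2.06 dB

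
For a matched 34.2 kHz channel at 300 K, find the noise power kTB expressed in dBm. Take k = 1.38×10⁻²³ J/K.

P_n = kTB = 1.38×10⁻²³ × 300 × 3.42×10⁴ = 1.42×10⁻¹⁶ W
In dBm: 10 log₁₀(1.42×10⁻¹⁶ / 10⁻³) = −128.5 dBm

−128.5 dBm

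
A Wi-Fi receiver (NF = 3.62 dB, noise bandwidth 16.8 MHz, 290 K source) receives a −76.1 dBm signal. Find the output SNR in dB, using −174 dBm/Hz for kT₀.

Noise floor: N = −174 + 10 log₁₀(B) + NF
10 log₁₀(1.68×10⁷) = 72.25 dB
N = −174 + 72.25 + 3.62 = −98.13 dBm
SNR = P_sig − N = −76.1 − (−98.13) = 22.03 dB → 22.0 dB

22.0 dB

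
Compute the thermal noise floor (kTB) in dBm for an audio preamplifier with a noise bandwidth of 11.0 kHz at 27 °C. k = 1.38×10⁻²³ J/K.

−133.4 dBm

T = 27 °C + 273.15 = 300.15 K
P_n = kTB = 1.38×10⁻²³ × 300.15 × 1.10×10⁴ = 4.56×10⁻¹⁷ W
In dBm: 10 log₁₀(4.56×10⁻¹⁷ / 10⁻³) = −133.4 dBm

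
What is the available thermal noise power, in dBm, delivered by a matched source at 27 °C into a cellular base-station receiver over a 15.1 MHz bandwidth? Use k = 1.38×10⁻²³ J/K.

−102.0 dBm

T = 27 °C + 273.15 = 300.15 K
P_n = kTB = 1.38×10⁻²³ × 300.15 × 1.51×10⁷ = 6.25×10⁻¹⁴ W
In dBm: 10 log₁₀(6.25×10⁻¹⁴ / 10⁻³) = −102.0 dBm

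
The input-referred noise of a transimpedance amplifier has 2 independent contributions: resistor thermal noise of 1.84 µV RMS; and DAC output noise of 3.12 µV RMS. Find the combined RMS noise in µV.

Uncorrelated sources add in power (mean-square): V_tot = √(ΣV_i²)
V_tot = √[(1.84×10⁻⁶)² + (3.12×10⁻⁶)²] = 3.62×10⁻⁶ V = 3.62 µV

3.62 µV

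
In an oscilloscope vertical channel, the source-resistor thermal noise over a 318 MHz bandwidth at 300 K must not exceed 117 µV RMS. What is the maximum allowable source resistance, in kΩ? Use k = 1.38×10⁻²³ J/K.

2.60 kΩ

Johnson–Nyquist: V_n = √(4kTRB) ⇒ R = V_n² / (4kTB)
4kTB = 4 × 1.38×10⁻²³ × 300 × 3.18×10⁸ = 5.27×10⁻¹²
R = (1.17×10⁻⁴)² / 5.27×10⁻¹² = 2.60×10³ Ω = 2.60 kΩ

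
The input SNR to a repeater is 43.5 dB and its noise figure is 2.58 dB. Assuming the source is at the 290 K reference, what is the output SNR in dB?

By definition F = SNR_in/SNR_out, so in dB: SNR_out = SNR_in − NF
SNR_out = 43.5 − 2.58 = 40.92 dB

40.92 dB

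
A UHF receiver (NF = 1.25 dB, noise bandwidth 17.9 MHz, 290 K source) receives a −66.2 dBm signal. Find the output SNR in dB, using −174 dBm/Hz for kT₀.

Noise floor: N = −174 + 10 log₁₀(B) + NF
10 log₁₀(1.79×10⁷) = 72.53 dB
N = −174 + 72.53 + 1.25 = −100.22 dBm
SNR = P_sig − N = −66.2 − (−100.22) = 34.02 dB → 34.0 dB

34.0 dB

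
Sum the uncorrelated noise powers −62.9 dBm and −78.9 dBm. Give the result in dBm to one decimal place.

Convert to linear, add, convert back:
P₁ = 5.13×10⁻¹⁰ W, P₂ = 1.29×10⁻¹¹ W
P_tot = 5.26×10⁻¹⁰ W → 10 log₁₀(P_tot / 10⁻³) = −62.8 dBm

−62.8 dBm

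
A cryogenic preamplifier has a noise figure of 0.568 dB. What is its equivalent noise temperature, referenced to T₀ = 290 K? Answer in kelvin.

F = 10^(0.568/10) = 1.13972
T_e = (F − 1)·T₀ = (1.13972 − 1) × 290 = 40.5 K

40.5 K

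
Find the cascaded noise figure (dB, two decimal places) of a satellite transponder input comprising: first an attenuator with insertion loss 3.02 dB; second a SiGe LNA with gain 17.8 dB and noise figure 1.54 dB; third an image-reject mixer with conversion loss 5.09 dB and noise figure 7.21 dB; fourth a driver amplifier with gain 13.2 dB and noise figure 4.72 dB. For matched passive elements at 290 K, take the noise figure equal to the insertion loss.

Convert to linear (a loss of L dB is a gain of −L dB): F_i = 10^(NF_i/10), G_i = 10^(G_i,dB/10)
  Stage 1: F_1 = 10^(3.02/10) = 2.004, G_1 = 10^(−3.02/10) = 0.4989
  Stage 2: F_2 = 10^(1.54/10) = 1.426, G_2 = 10^(17.8/10) = 60.26
  Stage 3: F_3 = 10^(7.21/10) = 5.260, G_3 = 10^(−5.09/10) = 0.3097
  Stage 4: F_4 = 10^(4.72/10) = 2.965, G_4 = 10^(13.2/10) = 20.89
Friis cascade:
  F = 2.004 + (1.426 − 1)/0.4989 + (5.260 − 1)/30.06 + (2.965 − 1)/9.311 = 3.210
NF = 10 log₁₀(3.210) = 5.07 dB

5.07 dB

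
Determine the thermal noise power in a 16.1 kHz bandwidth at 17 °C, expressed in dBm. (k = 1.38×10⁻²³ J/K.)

−131.9 dBm

T = 17 °C + 273.15 = 290.15 K
P_n = kTB = 1.38×10⁻²³ × 290.15 × 1.61×10⁴ = 6.45×10⁻¹⁷ W
In dBm: 10 log₁₀(6.45×10⁻¹⁷ / 10⁻³) = −131.9 dBm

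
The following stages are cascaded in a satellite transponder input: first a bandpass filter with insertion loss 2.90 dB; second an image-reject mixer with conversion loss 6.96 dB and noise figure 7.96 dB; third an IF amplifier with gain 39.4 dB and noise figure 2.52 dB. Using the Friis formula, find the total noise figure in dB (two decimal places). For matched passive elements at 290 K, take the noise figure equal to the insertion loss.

Convert to linear (a loss of L dB is a gain of −L dB): F_i = 10^(NF_i/10), G_i = 10^(G_i,dB/10)
  Stage 1: F_1 = 10^(2.90/10) = 1.950, G_1 = 10^(−2.90/10) = 0.5129
  Stage 2: F_2 = 10^(7.96/10) = 6.252, G_2 = 10^(−6.96/10) = 0.2014
  Stage 3: F_3 = 10^(2.52/10) = 1.786, G_3 = 10^(39.4/10) = 8710
Friis cascade:
  F = 1.950 + (6.252 − 1)/0.5129 + (1.786 − 1)/0.1033 = 19.81
NF = 10 log₁₀(19.81) = 12.97 dB

12.97 dB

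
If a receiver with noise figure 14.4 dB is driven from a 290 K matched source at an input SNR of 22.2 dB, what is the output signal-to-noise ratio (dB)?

By definition F = SNR_in/SNR_out, so in dB: SNR_out = SNR_in − NF
SNR_out = 22.2 − 14.4 = 7.8 dB

7.8 dB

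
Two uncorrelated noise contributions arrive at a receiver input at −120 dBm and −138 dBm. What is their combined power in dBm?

Convert to linear, add, convert back:
P₁ = 1.00×10⁻¹⁵ W, P₂ = 1.58×10⁻¹⁷ W
P_tot = 1.02×10⁻¹⁵ W → 10 log₁₀(P_tot / 10⁻³) = −119.9 dBm

−119.9 dBm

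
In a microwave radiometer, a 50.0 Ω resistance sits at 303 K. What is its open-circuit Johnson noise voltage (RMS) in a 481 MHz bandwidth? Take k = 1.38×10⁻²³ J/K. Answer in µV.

20.1 µV

V_n = √(4kTRB)
4kTRB = 4 × 1.38×10⁻²³ × 303 × 5.00×10¹ × 4.81×10⁸ = 4.02×10⁻¹⁰ V²
V_n = √(4.02×10⁻¹⁰) = 2.01×10⁻⁵ V = 20.1 µV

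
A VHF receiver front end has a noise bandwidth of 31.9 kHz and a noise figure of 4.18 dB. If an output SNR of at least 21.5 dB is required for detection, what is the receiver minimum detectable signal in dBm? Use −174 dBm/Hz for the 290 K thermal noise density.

Sensitivity = −174 + 10 log₁₀(B) + NF + SNR_min
= −174 + 45.04 + 4.18 + 21.5
= −103.28 dBm → −103.3 dBm

−103.3 dBm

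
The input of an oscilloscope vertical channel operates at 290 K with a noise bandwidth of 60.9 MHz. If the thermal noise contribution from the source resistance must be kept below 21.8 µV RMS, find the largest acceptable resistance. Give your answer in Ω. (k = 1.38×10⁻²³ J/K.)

487 Ω

Johnson–Nyquist: V_n = √(4kTRB) ⇒ R = V_n² / (4kTB)
4kTB = 4 × 1.38×10⁻²³ × 290 × 6.09×10⁷ = 9.75×10⁻¹³
R = (2.18×10⁻⁵)² / 9.75×10⁻¹³ = 4.87×10² Ω = 487 Ω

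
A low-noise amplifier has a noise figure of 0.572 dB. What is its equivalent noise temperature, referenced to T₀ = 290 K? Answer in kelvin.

F = 10^(0.572/10) = 1.14078
T_e = (F − 1)·T₀ = (1.14078 − 1) × 290 = 40.8 K

40.8 K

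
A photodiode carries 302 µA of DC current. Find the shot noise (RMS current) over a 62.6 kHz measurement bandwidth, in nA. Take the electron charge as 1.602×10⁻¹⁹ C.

2.46 nA

I_n = √(2qI·B)
2qI·B = 2 × 1.602×10⁻¹⁹ × 3.02×10⁻⁴ × 6.26×10⁴ = 6.06×10⁻¹⁸ A²
I_n = √(6.06×10⁻¹⁸) = 2.46×10⁻⁹ A = 2.46 nA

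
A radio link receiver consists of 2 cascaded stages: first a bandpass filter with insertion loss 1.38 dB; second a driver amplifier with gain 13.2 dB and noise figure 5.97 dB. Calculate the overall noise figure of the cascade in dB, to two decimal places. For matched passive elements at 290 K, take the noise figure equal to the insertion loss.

7.35 dB

Convert to linear (a loss of L dB is a gain of −L dB): F_i = 10^(NF_i/10), G_i = 10^(G_i,dB/10)
  Stage 1: F_1 = 10^(1.38/10) = 1.374, G_1 = 10^(−1.38/10) = 0.7278
  Stage 2: F_2 = 10^(5.97/10) = 3.954, G_2 = 10^(13.2/10) = 20.89
Friis cascade:
  F = 1.374 + (3.954 − 1)/0.7278 = 5.433
NF = 10 log₁₀(5.433) = 7.35 dB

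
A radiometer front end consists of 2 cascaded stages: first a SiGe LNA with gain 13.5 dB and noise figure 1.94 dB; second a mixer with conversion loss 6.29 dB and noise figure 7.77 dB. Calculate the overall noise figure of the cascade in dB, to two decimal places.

2.52 dB

Convert to linear (a loss of L dB is a gain of −L dB): F_i = 10^(NF_i/10), G_i = 10^(G_i,dB/10)
  Stage 1: F_1 = 10^(1.94/10) = 1.563, G_1 = 10^(13.5/10) = 22.39
  Stage 2: F_2 = 10^(7.77/10) = 5.984, G_2 = 10^(−6.29/10) = 0.2350
Friis cascade:
  F = 1.563 + (5.984 − 1)/22.39 = 1.786
NF = 10 log₁₀(1.786) = 2.52 dB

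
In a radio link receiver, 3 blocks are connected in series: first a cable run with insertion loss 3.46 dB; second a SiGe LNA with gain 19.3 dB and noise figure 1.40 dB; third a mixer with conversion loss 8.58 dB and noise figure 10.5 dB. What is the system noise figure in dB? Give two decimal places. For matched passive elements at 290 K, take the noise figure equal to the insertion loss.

5.22 dB

Convert to linear (a loss of L dB is a gain of −L dB): F_i = 10^(NF_i/10), G_i = 10^(G_i,dB/10)
  Stage 1: F_1 = 10^(3.46/10) = 2.218, G_1 = 10^(−3.46/10) = 0.4508
  Stage 2: F_2 = 10^(1.40/10) = 1.380, G_2 = 10^(19.3/10) = 85.11
  Stage 3: F_3 = 10^(10.5/10) = 11.22, G_3 = 10^(−8.58/10) = 0.1387
Friis cascade:
  F = 2.218 + (1.380 − 1)/0.4508 + (11.22 − 1)/38.37 = 3.328
NF = 10 log₁₀(3.328) = 5.22 dB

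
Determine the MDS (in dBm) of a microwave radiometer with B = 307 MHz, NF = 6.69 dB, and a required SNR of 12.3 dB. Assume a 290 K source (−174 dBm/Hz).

Sensitivity = −174 + 10 log₁₀(B) + NF + SNR_min
= −174 + 84.87 + 6.69 + 12.3
= −70.14 dBm → −70.1 dBm

−70.1 dBm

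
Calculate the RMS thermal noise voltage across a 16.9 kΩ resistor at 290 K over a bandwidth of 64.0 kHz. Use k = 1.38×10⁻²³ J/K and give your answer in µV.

4.16 µV

V_n = √(4kTRB)
4kTRB = 4 × 1.38×10⁻²³ × 290 × 1.69×10⁴ × 6.40×10⁴ = 1.73×10⁻¹¹ V²
V_n = √(1.73×10⁻¹¹) = 4.16×10⁻⁶ V = 4.16 µV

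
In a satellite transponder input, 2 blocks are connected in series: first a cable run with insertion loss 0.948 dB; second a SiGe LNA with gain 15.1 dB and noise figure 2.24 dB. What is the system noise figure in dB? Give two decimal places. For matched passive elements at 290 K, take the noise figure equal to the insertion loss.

Convert to linear (a loss of L dB is a gain of −L dB): F_i = 10^(NF_i/10), G_i = 10^(G_i,dB/10)
  Stage 1: F_1 = 10^(0.948/10) = 1.244, G_1 = 10^(−0.948/10) = 0.8039
  Stage 2: F_2 = 10^(2.24/10) = 1.675, G_2 = 10^(15.1/10) = 32.36
Friis cascade:
  F = 1.244 + (1.675 − 1)/0.8039 = 2.084
NF = 10 log₁₀(2.084) = 3.19 dB

3.19 dB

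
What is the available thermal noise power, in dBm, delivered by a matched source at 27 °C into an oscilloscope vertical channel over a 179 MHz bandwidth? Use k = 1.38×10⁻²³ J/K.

T = 27 °C + 273.15 = 300.15 K
P_n = kTB = 1.38×10⁻²³ × 300.15 × 1.79×10⁸ = 7.41×10⁻¹³ W
In dBm: 10 log₁₀(7.41×10⁻¹³ / 10⁻³) = −91.3 dBm

−91.3 dBm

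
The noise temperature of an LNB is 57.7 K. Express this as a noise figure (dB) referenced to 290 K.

F = 1 + T_e/T₀ = 1 + 57.7/290 = 1.19897
NF = 10 log₁₀(1.19897) = 0.788 dB

0.788 dB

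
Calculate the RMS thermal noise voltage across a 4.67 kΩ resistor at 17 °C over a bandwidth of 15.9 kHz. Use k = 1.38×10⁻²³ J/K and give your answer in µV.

T = 17 °C + 273.15 = 290.15 K
V_n = √(4kTRB)
4kTRB = 4 × 1.38×10⁻²³ × 290.15 × 4.67×10³ × 1.59×10⁴ = 1.19×10⁻¹² V²
V_n = √(1.19×10⁻¹²) = 1.09×10⁻⁶ V = 1.09 µV

1.09 µV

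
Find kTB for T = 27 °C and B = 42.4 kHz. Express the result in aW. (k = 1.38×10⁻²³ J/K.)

T = 27 °C + 273.15 = 300.15 K
P_n = kTB = 1.38×10⁻²³ × 300.15 × 4.24×10⁴ = 1.76×10⁻¹⁶ W = 176 aW

176 aW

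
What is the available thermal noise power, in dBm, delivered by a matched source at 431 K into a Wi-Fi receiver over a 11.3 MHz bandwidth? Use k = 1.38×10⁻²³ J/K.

−101.7 dBm

P_n = kTB = 1.38×10⁻²³ × 431 × 1.13×10⁷ = 6.72×10⁻¹⁴ W
In dBm: 10 log₁₀(6.72×10⁻¹⁴ / 10⁻³) = −101.7 dBm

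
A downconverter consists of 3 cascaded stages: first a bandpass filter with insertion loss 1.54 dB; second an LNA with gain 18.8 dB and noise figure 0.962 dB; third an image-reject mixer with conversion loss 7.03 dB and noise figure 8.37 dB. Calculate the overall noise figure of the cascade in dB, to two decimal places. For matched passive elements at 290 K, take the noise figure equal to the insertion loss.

2.76 dB

Convert to linear (a loss of L dB is a gain of −L dB): F_i = 10^(NF_i/10), G_i = 10^(G_i,dB/10)
  Stage 1: F_1 = 10^(1.54/10) = 1.426, G_1 = 10^(−1.54/10) = 0.7015
  Stage 2: F_2 = 10^(0.962/10) = 1.248, G_2 = 10^(18.8/10) = 75.86
  Stage 3: F_3 = 10^(8.37/10) = 6.871, G_3 = 10^(−7.03/10) = 0.1982
Friis cascade:
  F = 1.426 + (1.248 − 1)/0.7015 + (6.871 − 1)/53.21 = 1.889
NF = 10 log₁₀(1.889) = 2.76 dB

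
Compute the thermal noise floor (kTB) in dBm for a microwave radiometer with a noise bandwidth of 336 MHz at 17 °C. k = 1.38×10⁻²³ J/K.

−88.7 dBm

T = 17 °C + 273.15 = 290.15 K
P_n = kTB = 1.38×10⁻²³ × 290.15 × 3.36×10⁸ = 1.35×10⁻¹² W
In dBm: 10 log₁₀(1.35×10⁻¹² / 10⁻³) = −88.7 dBm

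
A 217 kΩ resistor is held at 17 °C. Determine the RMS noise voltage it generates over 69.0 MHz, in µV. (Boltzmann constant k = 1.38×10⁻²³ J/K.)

T = 17 °C + 273.15 = 290.15 K
V_n = √(4kTRB)
4kTRB = 4 × 1.38×10⁻²³ × 290.15 × 2.17×10⁵ × 6.90×10⁷ = 2.40×10⁻⁷ V²
V_n = √(2.40×10⁻⁷) = 4.90×10⁻⁴ V = 490 µV

490 µV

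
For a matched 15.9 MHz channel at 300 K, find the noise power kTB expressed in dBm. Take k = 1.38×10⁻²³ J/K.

P_n = kTB = 1.38×10⁻²³ × 300 × 1.59×10⁷ = 6.58×10⁻¹⁴ W
In dBm: 10 log₁₀(6.58×10⁻¹⁴ / 10⁻³) = −101.8 dBm

−101.8 dBm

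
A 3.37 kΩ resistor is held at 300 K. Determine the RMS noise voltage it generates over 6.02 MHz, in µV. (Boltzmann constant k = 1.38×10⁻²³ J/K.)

V_n = √(4kTRB)
4kTRB = 4 × 1.38×10⁻²³ × 300 × 3.37×10³ × 6.02×10⁶ = 3.36×10⁻¹⁰ V²
V_n = √(3.36×10⁻¹⁰) = 1.83×10⁻⁵ V = 18.3 µV

18.3 µV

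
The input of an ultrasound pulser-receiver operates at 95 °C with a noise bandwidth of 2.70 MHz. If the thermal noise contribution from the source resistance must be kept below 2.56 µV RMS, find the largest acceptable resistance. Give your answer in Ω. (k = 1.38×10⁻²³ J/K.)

T = 95 °C + 273.15 = 368.15 K
Johnson–Nyquist: V_n = √(4kTRB) ⇒ R = V_n² / (4kTB)
4kTB = 4 × 1.38×10⁻²³ × 368.15 × 2.70×10⁶ = 5.49×10⁻¹⁴
R = (2.56×10⁻⁶)² / 5.49×10⁻¹⁴ = 1.19×10² Ω = 119 Ω

119 Ω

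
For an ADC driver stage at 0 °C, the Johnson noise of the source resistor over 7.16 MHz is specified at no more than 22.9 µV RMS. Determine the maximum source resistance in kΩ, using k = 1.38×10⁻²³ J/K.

T = 0 °C + 273.15 = 273.15 K
Johnson–Nyquist: V_n = √(4kTRB) ⇒ R = V_n² / (4kTB)
4kTB = 4 × 1.38×10⁻²³ × 273.15 × 7.16×10⁶ = 1.08×10⁻¹³
R = (2.29×10⁻⁵)² / 1.08×10⁻¹³ = 4.86×10³ Ω = 4.86 kΩ

4.86 kΩ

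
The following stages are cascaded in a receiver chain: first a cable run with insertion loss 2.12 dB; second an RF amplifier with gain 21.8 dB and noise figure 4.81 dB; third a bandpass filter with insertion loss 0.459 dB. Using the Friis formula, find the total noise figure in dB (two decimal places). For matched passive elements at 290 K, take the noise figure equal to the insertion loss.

Convert to linear (a loss of L dB is a gain of −L dB): F_i = 10^(NF_i/10), G_i = 10^(G_i,dB/10)
  Stage 1: F_1 = 10^(2.12/10) = 1.629, G_1 = 10^(−2.12/10) = 0.6138
  Stage 2: F_2 = 10^(4.81/10) = 3.027, G_2 = 10^(21.8/10) = 151.4
  Stage 3: F_3 = 10^(0.459/10) = 1.111, G_3 = 10^(−0.459/10) = 0.8997
Friis cascade:
  F = 1.629 + (3.027 − 1)/0.6138 + (1.111 − 1)/92.90 = 4.933
NF = 10 log₁₀(4.933) = 6.93 dB

6.93 dB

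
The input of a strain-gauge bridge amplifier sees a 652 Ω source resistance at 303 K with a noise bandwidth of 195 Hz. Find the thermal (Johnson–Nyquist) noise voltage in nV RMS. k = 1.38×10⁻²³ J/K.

46.1 nV

V_n = √(4kTRB)
4kTRB = 4 × 1.38×10⁻²³ × 303 × 6.52×10² × 1.95×10² = 2.13×10⁻¹⁵ V²
V_n = √(2.13×10⁻¹⁵) = 4.61×10⁻⁸ V = 46.1 nV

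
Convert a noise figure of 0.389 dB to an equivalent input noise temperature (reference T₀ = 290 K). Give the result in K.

F = 10^(0.389/10) = 1.0937
T_e = (F − 1)·T₀ = (1.0937 − 1) × 290 = 27.2 K

27.2 K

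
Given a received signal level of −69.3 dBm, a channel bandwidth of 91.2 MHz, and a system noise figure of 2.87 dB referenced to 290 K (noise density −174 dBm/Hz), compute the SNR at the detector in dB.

Noise floor: N = −174 + 10 log₁₀(B) + NF
10 log₁₀(9.12×10⁷) = 79.6 dB
N = −174 + 79.6 + 2.87 = −91.53 dBm
SNR = P_sig − N = −69.3 − (−91.53) = 22.23 dB → 22.2 dB

22.2 dB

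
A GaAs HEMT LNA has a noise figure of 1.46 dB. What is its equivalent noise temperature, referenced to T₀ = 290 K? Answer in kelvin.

F = 10^(1.46/10) = 1.39959
T_e = (F − 1)·T₀ = (1.39959 − 1) × 290 = 116 K

116 K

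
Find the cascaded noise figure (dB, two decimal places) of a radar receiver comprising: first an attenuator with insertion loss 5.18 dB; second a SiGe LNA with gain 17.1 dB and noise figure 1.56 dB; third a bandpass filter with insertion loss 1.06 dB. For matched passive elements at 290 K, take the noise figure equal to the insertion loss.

Convert to linear (a loss of L dB is a gain of −L dB): F_i = 10^(NF_i/10), G_i = 10^(G_i,dB/10)
  Stage 1: F_1 = 10^(5.18/10) = 3.296, G_1 = 10^(−5.18/10) = 0.3034
  Stage 2: F_2 = 10^(1.56/10) = 1.432, G_2 = 10^(17.1/10) = 51.29
  Stage 3: F_3 = 10^(1.06/10) = 1.276, G_3 = 10^(−1.06/10) = 0.7834
Friis cascade:
  F = 3.296 + (1.432 − 1)/0.3034 + (1.276 − 1)/15.56 = 4.738
NF = 10 log₁₀(4.738) = 6.76 dB

6.76 dB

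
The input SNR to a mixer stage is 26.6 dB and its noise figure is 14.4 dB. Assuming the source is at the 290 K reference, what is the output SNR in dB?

By definition F = SNR_in/SNR_out, so in dB: SNR_out = SNR_in − NF
SNR_out = 26.6 − 14.4 = 12.2 dB

12.2 dB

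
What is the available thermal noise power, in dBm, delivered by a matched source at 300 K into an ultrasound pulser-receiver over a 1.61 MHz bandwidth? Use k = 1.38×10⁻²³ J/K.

−111.8 dBm

P_n = kTB = 1.38×10⁻²³ × 300 × 1.61×10⁶ = 6.67×10⁻¹⁵ W
In dBm: 10 log₁₀(6.67×10⁻¹⁵ / 10⁻³) = −111.8 dBm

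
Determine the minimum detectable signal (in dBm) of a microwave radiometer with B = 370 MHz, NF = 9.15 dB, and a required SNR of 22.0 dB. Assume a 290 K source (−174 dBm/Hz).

−57.2 dBm

Sensitivity = −174 + 10 log₁₀(B) + NF + SNR_min
= −174 + 85.68 + 9.15 + 22.0
= −57.17 dBm → −57.2 dBm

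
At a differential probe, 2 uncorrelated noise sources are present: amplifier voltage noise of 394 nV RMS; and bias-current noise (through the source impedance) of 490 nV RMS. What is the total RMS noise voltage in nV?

Uncorrelated sources add in power (mean-square): V_tot = √(ΣV_i²)
V_tot = √[(3.94×10⁻⁷)² + (4.90×10⁻⁷)²] = 6.29×10⁻⁷ V = 629 nV

629 nV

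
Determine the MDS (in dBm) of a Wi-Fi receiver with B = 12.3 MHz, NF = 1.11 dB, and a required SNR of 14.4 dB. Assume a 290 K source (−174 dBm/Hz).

Sensitivity = −174 + 10 log₁₀(B) + NF + SNR_min
= −174 + 70.9 + 1.11 + 14.4
= −87.59 dBm → −87.6 dBm

−87.6 dBm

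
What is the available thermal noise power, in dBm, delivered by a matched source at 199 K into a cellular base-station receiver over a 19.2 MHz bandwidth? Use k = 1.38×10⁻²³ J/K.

−102.8 dBm

P_n = kTB = 1.38×10⁻²³ × 199 × 1.92×10⁷ = 5.27×10⁻¹⁴ W
In dBm: 10 log₁₀(5.27×10⁻¹⁴ / 10⁻³) = −102.8 dBm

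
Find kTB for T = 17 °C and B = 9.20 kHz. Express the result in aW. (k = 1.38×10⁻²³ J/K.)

36.8 aW

T = 17 °C + 273.15 = 290.15 K
P_n = kTB = 1.38×10⁻²³ × 290.15 × 9.20×10³ = 3.68×10⁻¹⁷ W = 36.8 aW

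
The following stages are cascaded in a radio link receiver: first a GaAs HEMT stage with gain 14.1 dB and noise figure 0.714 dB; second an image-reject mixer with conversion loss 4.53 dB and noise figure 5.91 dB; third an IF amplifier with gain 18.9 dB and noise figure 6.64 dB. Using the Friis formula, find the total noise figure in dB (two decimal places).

Convert to linear (a loss of L dB is a gain of −L dB): F_i = 10^(NF_i/10), G_i = 10^(G_i,dB/10)
  Stage 1: F_1 = 10^(0.714/10) = 1.179, G_1 = 10^(14.1/10) = 25.70
  Stage 2: F_2 = 10^(5.91/10) = 3.899, G_2 = 10^(−4.53/10) = 0.3524
  Stage 3: F_3 = 10^(6.64/10) = 4.613, G_3 = 10^(18.9/10) = 77.62
Friis cascade:
  F = 1.179 + (3.899 − 1)/25.70 + (4.613 − 1)/9.057 = 1.690
NF = 10 log₁₀(1.690) = 2.28 dB

2.28 dB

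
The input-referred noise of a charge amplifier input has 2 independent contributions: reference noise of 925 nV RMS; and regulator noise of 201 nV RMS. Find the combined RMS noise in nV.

Uncorrelated sources add in power (mean-square): V_tot = √(ΣV_i²)
V_tot = √[(9.25×10⁻⁷)² + (2.01×10⁻⁷)²] = 9.47×10⁻⁷ V = 947 nV

947 nV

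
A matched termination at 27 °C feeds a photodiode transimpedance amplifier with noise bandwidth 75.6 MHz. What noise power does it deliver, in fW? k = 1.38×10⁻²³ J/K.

T = 27 °C + 273.15 = 300.15 K
P_n = kTB = 1.38×10⁻²³ × 300.15 × 7.56×10⁷ = 3.13×10⁻¹³ W = 313 fW

313 fW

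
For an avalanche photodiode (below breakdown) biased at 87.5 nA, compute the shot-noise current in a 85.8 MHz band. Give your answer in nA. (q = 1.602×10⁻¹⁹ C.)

1.55 nA

I_n = √(2qI·B)
2qI·B = 2 × 1.602×10⁻¹⁹ × 8.75×10⁻⁸ × 8.58×10⁷ = 2.41×10⁻¹⁸ A²
I_n = √(2.41×10⁻¹⁸) = 1.55×10⁻⁹ A = 1.55 nA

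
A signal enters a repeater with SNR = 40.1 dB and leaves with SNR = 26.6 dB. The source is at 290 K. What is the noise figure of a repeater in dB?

13.5 dB

NF (dB) = SNR_in(dB) − SNR_out(dB) when the source is at T₀
NF = 40.1 − 26.6 = 13.5 dB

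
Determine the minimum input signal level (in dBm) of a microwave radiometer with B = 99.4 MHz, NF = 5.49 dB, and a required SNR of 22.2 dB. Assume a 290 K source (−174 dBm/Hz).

Sensitivity = −174 + 10 log₁₀(B) + NF + SNR_min
= −174 + 79.97 + 5.49 + 22.2
= −66.34 dBm → −66.3 dBm

−66.3 dBm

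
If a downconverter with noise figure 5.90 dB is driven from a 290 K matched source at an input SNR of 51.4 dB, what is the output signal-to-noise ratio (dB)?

By definition F = SNR_in/SNR_out, so in dB: SNR_out = SNR_in − NF
SNR_out = 51.4 − 5.90 = 45.50 dB

45.50 dB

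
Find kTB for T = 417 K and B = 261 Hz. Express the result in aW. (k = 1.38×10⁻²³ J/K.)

P_n = kTB = 1.38×10⁻²³ × 417 × 2.61×10² = 1.50×10⁻¹⁸ W = 1.50 aW

1.50 aW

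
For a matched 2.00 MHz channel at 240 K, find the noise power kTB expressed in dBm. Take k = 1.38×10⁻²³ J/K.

P_n = kTB = 1.38×10⁻²³ × 240 × 2.00×10⁶ = 6.62×10⁻¹⁵ W
In dBm: 10 log₁₀(6.62×10⁻¹⁵ / 10⁻³) = −111.8 dBm

−111.8 dBm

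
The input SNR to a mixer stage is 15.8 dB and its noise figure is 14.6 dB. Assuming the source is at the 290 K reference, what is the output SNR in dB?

By definition F = SNR_in/SNR_out, so in dB: SNR_out = SNR_in − NF
SNR_out = 15.8 − 14.6 = 1.2 dB

1.2 dB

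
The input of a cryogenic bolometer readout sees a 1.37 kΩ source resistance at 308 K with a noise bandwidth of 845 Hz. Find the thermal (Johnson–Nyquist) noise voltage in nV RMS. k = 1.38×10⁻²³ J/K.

140 nV

V_n = √(4kTRB)
4kTRB = 4 × 1.38×10⁻²³ × 308 × 1.37×10³ × 8.45×10² = 1.97×10⁻¹⁴ V²
V_n = √(1.97×10⁻¹⁴) = 1.40×10⁻⁷ V = 140 nV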